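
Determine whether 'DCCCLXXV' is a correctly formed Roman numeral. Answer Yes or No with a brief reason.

'DCCCLXXV': Check the rules: uses only the symbols I, V, X, L, C, D, M; no symbol is repeated more than three times in a row; V, L and D each appear at most once; no smaller symbol precedes a larger one (values never increase from left to right). Value: D (500) + C (100) + C (100) + C (100) + L (50) + X (10) + X (10) + V (5) = 875. So it is a valid standard Roman numeral.

Yes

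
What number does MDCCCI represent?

MDCCCI: M=1000, D=500, C=100, C=100, C=100, I=1
1000 + 500 + 100 + 100 + 100 + 1 = 1801

1801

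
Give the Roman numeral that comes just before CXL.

CXL = 140, so the previous integer is 140 - 1 = 139

CXXXIX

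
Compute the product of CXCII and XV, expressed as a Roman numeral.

CXCII = 192
XV = 15
192 × 15 = 2880

MMDCCCLXXX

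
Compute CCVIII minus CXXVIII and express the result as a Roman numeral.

CCVIII = 208
CXXVIII = 128
208 - 128 = 80

LXXX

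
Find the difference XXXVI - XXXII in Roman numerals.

XXXVI = 36
XXXII = 32
36 - 32 = 4

IV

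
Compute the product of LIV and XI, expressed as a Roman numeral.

LIV = 54
XI = 11
54 × 11 = 594

DXCIV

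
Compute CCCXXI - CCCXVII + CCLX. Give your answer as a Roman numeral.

CCCXXI = 321, CCCXVII = 317, CCLX = 260
321 - 317 = 4
4 + 260 = 264

CCLXIV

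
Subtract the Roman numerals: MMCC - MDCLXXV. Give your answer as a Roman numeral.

MMCC = 2200
MDCLXXV = 1675
2200 - 1675 = 525

DXXV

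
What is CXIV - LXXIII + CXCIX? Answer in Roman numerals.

CXIV = 114, LXXIII = 73, CXCIX = 199
114 - 73 = 41
41 + 199 = 240

CCXL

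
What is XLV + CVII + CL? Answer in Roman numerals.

XLV = 45, CVII = 107, CL = 150
45 + 107 = 152
152 + 150 = 302

CCCII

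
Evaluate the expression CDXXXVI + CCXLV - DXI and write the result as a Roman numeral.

CDXXXVI = 436, CCXLV = 245, DXI = 511
436 + 245 = 681
681 - 511 = 170

CLXX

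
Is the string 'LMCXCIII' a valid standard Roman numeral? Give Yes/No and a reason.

'LMCXCIII': Invalid subtractive combination: LM

No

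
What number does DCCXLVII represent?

DCCXLVII: D=500, C=100, C=100, XL=40, V=5, I=1, I=1
500 + 100 + 100 + 40 + 5 + 1 + 1 = 747

747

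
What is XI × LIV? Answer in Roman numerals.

XI = 11
LIV = 54
11 × 54 = 594

DXCIV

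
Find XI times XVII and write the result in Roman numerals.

XI = 11
XVII = 17
11 × 17 = 187

CLXXXVII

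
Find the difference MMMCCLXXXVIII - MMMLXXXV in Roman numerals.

MMMCCLXXXVIII = 3288
MMMLXXXV = 3085
3288 - 3085 = 203

CCIII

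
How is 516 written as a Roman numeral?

Convert 516 to Roman numerals:
  516 contains 1×500 (D)
  16 contains 1×10 (X)
  6 contains 1×5 (V)
  1 contains 1×1 (I)

DXVI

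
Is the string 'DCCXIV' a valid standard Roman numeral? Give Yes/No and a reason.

'DCCXIV': Check the rules: uses only the symbols I, V, X, L, C, D, M; no symbol is repeated more than three times in a row; V, L and D each appear at most once; the only place a smaller symbol precedes a larger one is the allowed subtractive pair IV, the symbol right after such a pair (if any) is smaller than the pair's first symbol, and otherwise the values never increase from left to right. Value: D (500) + C (100) + C (100) + X (10) + IV (4) = 714. So it is a valid standard Roman numeral.

Yes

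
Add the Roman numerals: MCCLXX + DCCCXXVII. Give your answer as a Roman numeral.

MCCLXX = 1270
DCCCXXVII = 827
1270 + 827 = 2097

MMXCVII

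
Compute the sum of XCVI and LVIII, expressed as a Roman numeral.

XCVI = 96
LVIII = 58
96 + 58 = 154

CLIV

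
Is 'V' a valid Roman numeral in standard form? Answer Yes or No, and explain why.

'V': Check the rules: uses only the symbols I, V, X, L, C, D, M; no symbol is repeated more than three times in a row; V, L and D each appear at most once; no smaller symbol precedes a larger one (values never increase from left to right). Value: V = 5. So it is a valid standard Roman numeral.

Yes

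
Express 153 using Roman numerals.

Convert 153 to Roman numerals:
  153 contains 1×100 (C)
  53 contains 1×50 (L)
  3 contains 3×1 (III)

CLIII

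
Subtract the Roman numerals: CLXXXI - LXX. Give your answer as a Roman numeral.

CLXXXI = 181
LXX = 70
181 - 70 = 111

CXI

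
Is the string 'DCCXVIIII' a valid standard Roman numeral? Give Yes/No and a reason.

'DCCXVIIII': More than 3 consecutive I's

No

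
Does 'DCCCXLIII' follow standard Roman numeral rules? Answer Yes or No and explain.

'DCCCXLIII': Check the rules: uses only the symbols I, V, X, L, C, D, M; no symbol is repeated more than three times in a row; V, L and D each appear at most once; the only place a smaller symbol precedes a larger one is the allowed subtractive pair XL, the symbol right after such a pair (if any) is smaller than the pair's first symbol, and otherwise the values never increase from left to right. Value: D (500) + C (100) + C (100) + C (100) + XL (40) + I (1) + I (1) + I (1) = 843. So it is a valid standard Roman numeral.

Yes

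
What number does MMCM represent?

MMCM: M=1000, M=1000, CM=900
1000 + 1000 + 900 = 2900

2900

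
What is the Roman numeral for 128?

Convert 128 to Roman numerals:
  128 contains 1×100 (C)
  28 contains 2×10 (XX)
  8 contains 1×5 (V)
  3 contains 3×1 (III)

CXXVIII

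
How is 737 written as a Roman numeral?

Convert 737 to Roman numerals:
  737 contains 1×500 (D)
  237 contains 2×100 (CC)
  37 contains 3×10 (XXX)
  7 contains 1×5 (V)
  2 contains 2×1 (II)

DCCXXXVII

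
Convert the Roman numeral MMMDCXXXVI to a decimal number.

MMMDCXXXVI: M=1000, M=1000, M=1000, D=500, C=100, X=10, X=10, X=10, V=5, I=1
1000 + 1000 + 1000 + 500 + 100 + 10 + 10 + 10 + 5 + 1 = 3636

3636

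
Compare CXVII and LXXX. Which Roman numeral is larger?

CXVII = 117
LXXX = 80
117 is larger

CXVII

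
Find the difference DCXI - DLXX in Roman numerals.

DCXI = 611
DLXX = 570
611 - 570 = 41

XLI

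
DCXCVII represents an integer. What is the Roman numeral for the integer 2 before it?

DCXCVII = 697
697 - 2 = 695

DCXCV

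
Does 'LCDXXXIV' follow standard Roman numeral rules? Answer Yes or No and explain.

'LCDXXXIV': Invalid subtractive combination: LC

No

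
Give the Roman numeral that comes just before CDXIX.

CDXIX = 419; previous is 418

CDXVIII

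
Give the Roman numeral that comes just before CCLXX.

CCLXX = 270, so the previous integer is 270 - 1 = 269

CCLXIX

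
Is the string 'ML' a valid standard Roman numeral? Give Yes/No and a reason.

'ML': Check the rules: uses only the symbols I, V, X, L, C, D, M; no symbol is repeated more than three times in a row; V, L and D each appear at most once; no smaller symbol precedes a larger one (values never increase from left to right). Value: M (1000) + L (50) = 1050. So it is a valid standard Roman numeral.

Yes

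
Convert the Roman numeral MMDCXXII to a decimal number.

MMDCXXII: M=1000, M=1000, D=500, C=100, X=10, X=10, I=1, I=1
1000 + 1000 + 500 + 100 + 10 + 10 + 1 + 1 = 2622

2622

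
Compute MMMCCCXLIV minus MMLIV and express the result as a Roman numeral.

MMMCCCXLIV = 3344
MMLIV = 2054
3344 - 2054 = 1290

MCCXC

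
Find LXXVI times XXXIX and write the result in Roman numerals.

LXXVI = 76
XXXIX = 39
76 × 39 = 2964

MMCMLXIV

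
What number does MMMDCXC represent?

MMMDCXC: M=1000, M=1000, M=1000, D=500, C=100, XC=90
1000 + 1000 + 1000 + 500 + 100 + 90 = 3690

3690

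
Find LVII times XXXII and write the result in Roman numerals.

LVII = 57
XXXII = 32
57 × 32 = 1824

MDCCCXXIV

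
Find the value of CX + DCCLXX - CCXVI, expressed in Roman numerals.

CX = 110, DCCLXX = 770, CCXVI = 216
110 + 770 = 880
880 - 216 = 664

DCLXIV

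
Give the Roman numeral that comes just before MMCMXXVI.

MMCMXXVI = 2926; previous is 2925

MMCMXXV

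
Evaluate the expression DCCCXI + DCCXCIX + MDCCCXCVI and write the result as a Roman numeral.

DCCCXI = 811, DCCXCIX = 799, MDCCCXCVI = 1896
811 + 799 = 1610
1610 + 1896 = 3506

MMMDVI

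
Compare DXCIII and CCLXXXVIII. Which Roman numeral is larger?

DXCIII = 593
CCLXXXVIII = 288
593 is larger

DXCIII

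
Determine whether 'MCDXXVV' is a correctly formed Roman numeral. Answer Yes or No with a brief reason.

'MCDXXVV': V should not appear more than once

No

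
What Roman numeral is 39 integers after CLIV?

CLIV = 154
154 + 39 = 193

CXCIII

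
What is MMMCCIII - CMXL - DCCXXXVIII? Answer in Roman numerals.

MMMCCIII = 3203, CMXL = 940, DCCXXXVIII = 738
3203 - 940 = 2263
2263 - 738 = 1525

MDXXV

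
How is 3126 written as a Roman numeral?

Convert 3126 to Roman numerals:
  3126 contains 3×1000 (MMM)
  126 contains 1×100 (C)
  26 contains 2×10 (XX)
  6 contains 1×5 (V)
  1 contains 1×1 (I)

MMMCXXVI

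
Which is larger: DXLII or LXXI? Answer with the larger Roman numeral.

DXLII = 542
LXXI = 71
542 is larger

DXLII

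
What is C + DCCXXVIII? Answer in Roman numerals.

C = 100
DCCXXVIII = 728
100 + 728 = 828

DCCCXXVIII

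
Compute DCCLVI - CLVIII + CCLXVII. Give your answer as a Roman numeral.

DCCLVI = 756, CLVIII = 158, CCLXVII = 267
756 - 158 = 598
598 + 267 = 865

DCCCLXV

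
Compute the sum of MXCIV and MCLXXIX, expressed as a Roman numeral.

MXCIV = 1094
MCLXXIX = 1179
1094 + 1179 = 2273

MMCCLXXIII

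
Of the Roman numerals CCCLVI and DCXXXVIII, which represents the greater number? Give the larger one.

CCCLVI = 356
DCXXXVIII = 638
638 is larger

DCXXXVIII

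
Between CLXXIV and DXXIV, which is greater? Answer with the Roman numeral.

CLXXIV = 174
DXXIV = 524
524 is larger

DXXIV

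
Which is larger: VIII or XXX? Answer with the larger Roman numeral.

VIII = 8
XXX = 30
30 is larger

XXX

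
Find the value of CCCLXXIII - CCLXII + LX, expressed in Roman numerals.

CCCLXXIII = 373, CCLXII = 262, LX = 60
373 - 262 = 111
111 + 60 = 171

CLXXI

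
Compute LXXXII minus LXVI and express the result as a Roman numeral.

LXXXII = 82
LXVI = 66
82 - 66 = 16

XVI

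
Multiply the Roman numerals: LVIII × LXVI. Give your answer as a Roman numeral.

LVIII = 58
LXVI = 66
58 × 66 = 3828

MMMDCCCXXVIII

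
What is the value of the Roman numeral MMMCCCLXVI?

MMMCCCLXVI: M=1000, M=1000, M=1000, C=100, C=100, C=100, L=50, X=10, V=5, I=1
1000 + 1000 + 1000 + 100 + 100 + 100 + 50 + 10 + 5 + 1 = 3366

3366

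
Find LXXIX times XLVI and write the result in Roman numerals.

LXXIX = 79
XLVI = 46
79 × 46 = 3634

MMMDCXXXIV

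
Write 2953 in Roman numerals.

Convert 2953 to Roman numerals:
  2953 contains 2×1000 (MM)
  953 contains 1×900 (CM)
  53 contains 1×50 (L)
  3 contains 3×1 (III)

MMCMLIII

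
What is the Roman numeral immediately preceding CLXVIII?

CLXVIII = 168; previous is 167

CLXVII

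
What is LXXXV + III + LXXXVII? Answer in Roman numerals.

LXXXV = 85, III = 3, LXXXVII = 87
85 + 3 = 88
88 + 87 = 175

CLXXV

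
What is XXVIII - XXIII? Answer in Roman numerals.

XXVIII = 28
XXIII = 23
28 - 23 = 5

V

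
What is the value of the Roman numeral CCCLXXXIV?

CCCLXXXIV: C=100, C=100, C=100, L=50, X=10, X=10, X=10, IV=4
100 + 100 + 100 + 50 + 10 + 10 + 10 + 4 = 384

384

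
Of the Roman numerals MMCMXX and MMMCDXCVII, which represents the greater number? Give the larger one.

MMCMXX = 2920
MMMCDXCVII = 3497
3497 is larger

MMMCDXCVII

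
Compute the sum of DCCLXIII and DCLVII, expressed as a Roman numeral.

DCCLXIII = 763
DCLVII = 657
763 + 657 = 1420

MCDXX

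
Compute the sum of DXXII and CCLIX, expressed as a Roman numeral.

DXXII = 522
CCLIX = 259
522 + 259 = 781

DCCLXXXI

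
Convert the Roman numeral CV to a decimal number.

CV: C=100, V=5
100 + 5 = 105

105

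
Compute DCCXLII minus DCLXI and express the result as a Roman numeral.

DCCXLII = 742
DCLXI = 661
742 - 661 = 81

LXXXI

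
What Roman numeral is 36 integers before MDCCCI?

MDCCCI = 1801
1801 - 36 = 1765

MDCCLXV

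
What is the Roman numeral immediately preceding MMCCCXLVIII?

MMCCCXLVIII = 2348, so the previous integer is 2348 - 1 = 2347

MMCCCXLVII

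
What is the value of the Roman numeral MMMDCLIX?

MMMDCLIX: M=1000, M=1000, M=1000, D=500, C=100, L=50, IX=9
1000 + 1000 + 1000 + 500 + 100 + 50 + 9 = 3659

3659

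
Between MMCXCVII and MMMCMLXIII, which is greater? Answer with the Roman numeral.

MMCXCVII = 2197
MMMCMLXIII = 3963
3963 is larger

MMMCMLXIII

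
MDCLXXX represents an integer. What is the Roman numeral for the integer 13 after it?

MDCLXXX = 1680
1680 + 13 = 1693

MDCXCIII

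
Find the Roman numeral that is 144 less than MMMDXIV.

MMMDXIV = 3514
3514 - 144 = 3370

MMMCCCLXX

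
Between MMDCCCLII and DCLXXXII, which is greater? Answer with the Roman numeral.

MMDCCCLII = 2852
DCLXXXII = 682
2852 is larger

MMDCCCLII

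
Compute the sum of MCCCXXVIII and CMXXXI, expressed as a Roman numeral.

MCCCXXVIII = 1328
CMXXXI = 931
1328 + 931 = 2259

MMCCLIX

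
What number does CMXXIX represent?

CMXXIX: CM=900, X=10, X=10, IX=9
900 + 10 + 10 + 9 = 929

929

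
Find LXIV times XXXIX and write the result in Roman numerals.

LXIV = 64
XXXIX = 39
64 × 39 = 2496

MMCDXCVI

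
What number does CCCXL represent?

CCCXL: C=100, C=100, C=100, XL=40
100 + 100 + 100 + 40 = 340

340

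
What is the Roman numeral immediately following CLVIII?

CLVIII = 158, so the next integer is 158 + 1 = 159

CLIX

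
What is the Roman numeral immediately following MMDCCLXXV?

MMDCCLXXV = 2775; next is 2776

MMDCCLXXVI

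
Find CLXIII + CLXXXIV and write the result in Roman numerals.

CLXIII = 163
CLXXXIV = 184
163 + 184 = 347

CCCXLVII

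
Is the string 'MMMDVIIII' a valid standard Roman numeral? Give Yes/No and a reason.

'MMMDVIIII': More than 3 consecutive I's

No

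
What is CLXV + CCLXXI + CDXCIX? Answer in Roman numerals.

CLXV = 165, CCLXXI = 271, CDXCIX = 499
165 + 271 = 436
436 + 499 = 935

CMXXXV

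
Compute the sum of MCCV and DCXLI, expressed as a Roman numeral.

MCCV = 1205
DCXLI = 641
1205 + 641 = 1846

MDCCCXLVI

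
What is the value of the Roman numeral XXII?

XXII: X=10, X=10, I=1, I=1
10 + 10 + 1 + 1 = 22

22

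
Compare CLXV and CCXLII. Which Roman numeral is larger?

CLXV = 165
CCXLII = 242
242 is larger

CCXLII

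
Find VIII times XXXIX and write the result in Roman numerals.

VIII = 8
XXXIX = 39
8 × 39 = 312

CCCXII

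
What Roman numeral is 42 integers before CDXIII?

CDXIII = 413
413 - 42 = 371

CCCLXXI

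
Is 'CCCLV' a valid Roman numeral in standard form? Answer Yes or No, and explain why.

'CCCLV': Check the rules: uses only the symbols I, V, X, L, C, D, M; no symbol is repeated more than three times in a row; V, L and D each appear at most once; no smaller symbol precedes a larger one (values never increase from left to right). Value: C (100) + C (100) + C (100) + L (50) + V (5) = 355. So it is a valid standard Roman numeral.

Yes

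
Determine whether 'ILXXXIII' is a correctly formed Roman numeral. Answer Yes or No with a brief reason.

'ILXXXIII': Invalid subtractive combination: IL

No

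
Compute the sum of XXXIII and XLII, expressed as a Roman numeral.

XXXIII = 33
XLII = 42
33 + 42 = 75

LXXV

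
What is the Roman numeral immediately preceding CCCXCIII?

CCCXCIII = 393; previous is 392

CCCXCII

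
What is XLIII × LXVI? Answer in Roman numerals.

XLIII = 43
LXVI = 66
43 × 66 = 2838

MMDCCCXXXVIII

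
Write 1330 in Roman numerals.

Convert 1330 to Roman numerals:
  1330 contains 1×1000 (M)
  330 contains 3×100 (CCC)
  30 contains 3×10 (XXX)

MCCCXXX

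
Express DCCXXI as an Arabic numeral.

DCCXXI: D=500, C=100, C=100, X=10, X=10, I=1
500 + 100 + 100 + 10 + 10 + 1 = 721

721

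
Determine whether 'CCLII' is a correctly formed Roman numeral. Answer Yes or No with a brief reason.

'CCLII': Check the rules: uses only the symbols I, V, X, L, C, D, M; no symbol is repeated more than three times in a row; V, L and D each appear at most once; no smaller symbol precedes a larger one (values never increase from left to right). Value: C (100) + C (100) + L (50) + I (1) + I (1) = 252. So it is a valid standard Roman numeral.

Yes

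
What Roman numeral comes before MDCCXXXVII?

MDCCXXXVII = 1737, so the previous integer is 1737 - 1 = 1736

MDCCXXXVI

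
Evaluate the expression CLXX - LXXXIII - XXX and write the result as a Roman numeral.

CLXX = 170, LXXXIII = 83, XXX = 30
170 - 83 = 87
87 - 30 = 57

LVII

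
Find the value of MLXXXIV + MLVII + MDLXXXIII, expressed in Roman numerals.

MLXXXIV = 1084, MLVII = 1057, MDLXXXIII = 1583
1084 + 1057 = 2141
2141 + 1583 = 3724

MMMDCCXXIV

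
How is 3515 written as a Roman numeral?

Convert 3515 to Roman numerals:
  3515 contains 3×1000 (MMM)
  515 contains 1×500 (D)
  15 contains 1×10 (X)
  5 contains 1×5 (V)

MMMDXV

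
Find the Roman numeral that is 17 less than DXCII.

DXCII = 592
592 - 17 = 575

DLXXV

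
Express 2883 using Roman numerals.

Convert 2883 to Roman numerals:
  2883 contains 2×1000 (MM)
  883 contains 1×500 (D)
  383 contains 3×100 (CCC)
  83 contains 1×50 (L)
  33 contains 3×10 (XXX)
  3 contains 3×1 (III)

MMDCCCLXXXIII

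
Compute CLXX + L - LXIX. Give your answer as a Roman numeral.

CLXX = 170, L = 50, LXIX = 69
170 + 50 = 220
220 - 69 = 151

CLI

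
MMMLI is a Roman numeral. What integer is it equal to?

MMMLI: M=1000, M=1000, M=1000, L=50, I=1
1000 + 1000 + 1000 + 50 + 1 = 3051

3051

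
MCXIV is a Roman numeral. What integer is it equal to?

MCXIV: M=1000, C=100, X=10, IV=4
1000 + 100 + 10 + 4 = 1114

1114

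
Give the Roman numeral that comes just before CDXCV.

CDXCV = 495, so the previous integer is 495 - 1 = 494

CDXCIV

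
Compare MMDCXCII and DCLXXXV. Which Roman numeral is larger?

MMDCXCII = 2692
DCLXXXV = 685
2692 is larger

MMDCXCII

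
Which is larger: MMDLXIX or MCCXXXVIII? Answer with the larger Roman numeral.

MMDLXIX = 2569
MCCXXXVIII = 1238
2569 is larger

MMDLXIX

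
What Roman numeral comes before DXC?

DXC = 590; previous is 589

DLXXXIX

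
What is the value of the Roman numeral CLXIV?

CLXIV: C=100, L=50, X=10, IV=4
100 + 50 + 10 + 4 = 164

164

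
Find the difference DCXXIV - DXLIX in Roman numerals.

DCXXIV = 624
DXLIX = 549
624 - 549 = 75

LXXV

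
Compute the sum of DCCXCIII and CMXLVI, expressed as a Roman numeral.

DCCXCIII = 793
CMXLVI = 946
793 + 946 = 1739

MDCCXXXIX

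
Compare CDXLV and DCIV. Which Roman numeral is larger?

CDXLV = 445
DCIV = 604
604 is larger

DCIV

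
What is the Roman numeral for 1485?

Convert 1485 to Roman numerals:
  1485 contains 1×1000 (M)
  485 contains 1×400 (CD)
  85 contains 1×50 (L)
  35 contains 3×10 (XXX)
  5 contains 1×5 (V)

MCDLXXXV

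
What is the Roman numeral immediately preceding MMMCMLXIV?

MMMCMLXIV = 3964, so the previous integer is 3964 - 1 = 3963

MMMCMLXIII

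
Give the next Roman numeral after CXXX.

CXXX = 130; next is 131

CXXXI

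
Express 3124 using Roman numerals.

Convert 3124 to Roman numerals:
  3124 contains 3×1000 (MMM)
  124 contains 1×100 (C)
  24 contains 2×10 (XX)
  4 contains 1×4 (IV)

MMMCXXIV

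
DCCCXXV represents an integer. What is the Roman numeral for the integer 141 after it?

DCCCXXV = 825
825 + 141 = 966

CMLXVI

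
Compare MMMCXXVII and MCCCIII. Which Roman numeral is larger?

MMMCXXVII = 3127
MCCCIII = 1303
3127 is larger

MMMCXXVII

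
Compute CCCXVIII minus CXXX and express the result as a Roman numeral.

CCCXVIII = 318
CXXX = 130
318 - 130 = 188

CLXXXVIII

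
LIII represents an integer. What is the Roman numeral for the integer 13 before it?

LIII = 53
53 - 13 = 40

XL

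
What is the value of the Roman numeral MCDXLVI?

MCDXLVI: M=1000, CD=400, XL=40, V=5, I=1
1000 + 400 + 40 + 5 + 1 = 1446

1446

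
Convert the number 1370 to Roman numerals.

Convert 1370 to Roman numerals:
  1370 contains 1×1000 (M)
  370 contains 3×100 (CCC)
  70 contains 1×50 (L)
  20 contains 2×10 (XX)

MCCCLXX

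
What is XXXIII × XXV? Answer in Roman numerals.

XXXIII = 33
XXV = 25
33 × 25 = 825

DCCCXXV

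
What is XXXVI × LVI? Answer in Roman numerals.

XXXVI = 36
LVI = 56
36 × 56 = 2016

MMXVI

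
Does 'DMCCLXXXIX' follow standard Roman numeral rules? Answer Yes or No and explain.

'DMCCLXXXIX': Invalid subtractive combination: DM

No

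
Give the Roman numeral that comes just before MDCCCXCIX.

MDCCCXCIX = 1899, so the previous integer is 1899 - 1 = 1898

MDCCCXCVIII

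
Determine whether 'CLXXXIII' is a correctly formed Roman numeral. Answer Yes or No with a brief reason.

'CLXXXIII': Check the rules: uses only the symbols I, V, X, L, C, D, M; no symbol is repeated more than three times in a row; V, L and D each appear at most once; no smaller symbol precedes a larger one (values never increase from left to right). Value: C (100) + L (50) + X (10) + X (10) + X (10) + I (1) + I (1) + I (1) = 183. So it is a valid standard Roman numeral.

Yes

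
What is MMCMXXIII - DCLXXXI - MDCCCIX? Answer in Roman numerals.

MMCMXXIII = 2923, DCLXXXI = 681, MDCCCIX = 1809
2923 - 681 = 2242
2242 - 1809 = 433

CDXXXIII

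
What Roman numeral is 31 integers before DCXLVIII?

DCXLVIII = 648
648 - 31 = 617

DCXVII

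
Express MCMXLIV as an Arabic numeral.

MCMXLIV: M=1000, CM=900, XL=40, IV=4
1000 + 900 + 40 + 4 = 1944

1944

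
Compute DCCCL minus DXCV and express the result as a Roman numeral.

DCCCL = 850
DXCV = 595
850 - 595 = 255

CCLV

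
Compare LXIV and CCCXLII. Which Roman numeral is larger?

LXIV = 64
CCCXLII = 342
342 is larger

CCCXLII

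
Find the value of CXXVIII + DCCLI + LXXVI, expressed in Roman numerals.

CXXVIII = 128, DCCLI = 751, LXXVI = 76
128 + 751 = 879
879 + 76 = 955

CMLV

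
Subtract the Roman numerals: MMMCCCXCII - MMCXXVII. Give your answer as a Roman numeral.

MMMCCCXCII = 3392
MMCXXVII = 2127
3392 - 2127 = 1265

MCCLXV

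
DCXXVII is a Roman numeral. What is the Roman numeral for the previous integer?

DCXXVII = 627; previous is 626

DCXXVI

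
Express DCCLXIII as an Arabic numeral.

DCCLXIII: D=500, C=100, C=100, L=50, X=10, I=1, I=1, I=1
500 + 100 + 100 + 50 + 10 + 1 + 1 + 1 = 763

763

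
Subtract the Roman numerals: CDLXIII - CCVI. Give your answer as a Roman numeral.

CDLXIII = 463
CCVI = 206
463 - 206 = 257

CCLVII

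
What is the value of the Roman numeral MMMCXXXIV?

MMMCXXXIV: M=1000, M=1000, M=1000, C=100, X=10, X=10, X=10, IV=4
1000 + 1000 + 1000 + 100 + 10 + 10 + 10 + 4 = 3134

3134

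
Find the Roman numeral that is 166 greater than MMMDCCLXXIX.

MMMDCCLXXIX = 3779
3779 + 166 = 3945

MMMCMXLV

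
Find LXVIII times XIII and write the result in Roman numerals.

LXVIII = 68
XIII = 13
68 × 13 = 884

DCCCLXXXIV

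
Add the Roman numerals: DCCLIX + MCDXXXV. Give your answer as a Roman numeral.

DCCLIX = 759
MCDXXXV = 1435
759 + 1435 = 2194

MMCXCIV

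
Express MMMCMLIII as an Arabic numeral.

MMMCMLIII: M=1000, M=1000, M=1000, CM=900, L=50, I=1, I=1, I=1
1000 + 1000 + 1000 + 900 + 50 + 1 + 1 + 1 = 3953

3953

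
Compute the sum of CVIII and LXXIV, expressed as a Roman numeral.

CVIII = 108
LXXIV = 74
108 + 74 = 182

CLXXXII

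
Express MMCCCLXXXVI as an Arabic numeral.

MMCCCLXXXVI: M=1000, M=1000, C=100, C=100, C=100, L=50, X=10, X=10, X=10, V=5, I=1
1000 + 1000 + 100 + 100 + 100 + 50 + 10 + 10 + 10 + 5 + 1 = 2386

2386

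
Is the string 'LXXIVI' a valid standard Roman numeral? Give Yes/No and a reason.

'LXXIVI': I cannot come right after the subtractive pair IV: once I is subtracted in IV, the next symbol must be smaller than I

No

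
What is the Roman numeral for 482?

Convert 482 to Roman numerals:
  482 contains 1×400 (CD)
  82 contains 1×50 (L)
  32 contains 3×10 (XXX)
  2 contains 2×1 (II)

CDLXXXII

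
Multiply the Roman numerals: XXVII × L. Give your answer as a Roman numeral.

XXVII = 27
L = 50
27 × 50 = 1350

MCCCL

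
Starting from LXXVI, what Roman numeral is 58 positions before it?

LXXVI = 76
76 - 58 = 18

XVIII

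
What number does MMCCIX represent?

MMCCIX: M=1000, M=1000, C=100, C=100, IX=9
1000 + 1000 + 100 + 100 + 9 = 2209

2209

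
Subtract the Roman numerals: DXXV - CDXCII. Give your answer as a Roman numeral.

DXXV = 525
CDXCII = 492
525 - 492 = 33

XXXIII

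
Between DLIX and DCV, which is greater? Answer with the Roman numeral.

DLIX = 559
DCV = 605
605 is larger

DCV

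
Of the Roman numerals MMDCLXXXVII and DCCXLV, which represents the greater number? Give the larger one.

MMDCLXXXVII = 2687
DCCXLV = 745
2687 is larger

MMDCLXXXVII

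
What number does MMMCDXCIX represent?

MMMCDXCIX: M=1000, M=1000, M=1000, CD=400, XC=90, IX=9
1000 + 1000 + 1000 + 400 + 90 + 9 = 3499

3499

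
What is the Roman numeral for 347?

Convert 347 to Roman numerals:
  347 contains 3×100 (CCC)
  47 contains 1×40 (XL)
  7 contains 1×5 (V)
  2 contains 2×1 (II)

CCCXLVII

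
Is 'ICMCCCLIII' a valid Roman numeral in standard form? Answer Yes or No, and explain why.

'ICMCCCLIII': Invalid subtractive combination: IC

No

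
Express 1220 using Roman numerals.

Convert 1220 to Roman numerals:
  1220 contains 1×1000 (M)
  220 contains 2×100 (CC)
  20 contains 2×10 (XX)

MCCXX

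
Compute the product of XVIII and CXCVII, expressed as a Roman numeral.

XVIII = 18
CXCVII = 197
18 × 197 = 3546

MMMDXLVI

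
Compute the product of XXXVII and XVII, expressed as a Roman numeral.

XXXVII = 37
XVII = 17
37 × 17 = 629

DCXXIX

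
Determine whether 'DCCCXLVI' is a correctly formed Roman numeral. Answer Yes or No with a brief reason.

'DCCCXLVI': Check the rules: uses only the symbols I, V, X, L, C, D, M; no symbol is repeated more than three times in a row; V, L and D each appear at most once; the only place a smaller symbol precedes a larger one is the allowed subtractive pair XL, the symbol right after such a pair (if any) is smaller than the pair's first symbol, and otherwise the values never increase from left to right. Value: D (500) + C (100) + C (100) + C (100) + XL (40) + V (5) + I (1) = 846. So it is a valid standard Roman numeral.

Yes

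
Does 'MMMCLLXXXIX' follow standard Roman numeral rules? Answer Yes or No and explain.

'MMMCLLXXXIX': L should not appear more than once

No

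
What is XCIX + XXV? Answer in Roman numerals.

XCIX = 99
XXV = 25
99 + 25 = 124

CXXIV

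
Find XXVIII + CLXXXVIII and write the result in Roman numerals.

XXVIII = 28
CLXXXVIII = 188
28 + 188 = 216

CCXVI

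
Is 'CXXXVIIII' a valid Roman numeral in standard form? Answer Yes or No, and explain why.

'CXXXVIIII': More than 3 consecutive I's

No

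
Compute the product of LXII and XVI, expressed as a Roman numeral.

LXII = 62
XVI = 16
62 × 16 = 992

CMXCII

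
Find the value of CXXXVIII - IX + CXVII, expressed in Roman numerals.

CXXXVIII = 138, IX = 9, CXVII = 117
138 - 9 = 129
129 + 117 = 246

CCXLVI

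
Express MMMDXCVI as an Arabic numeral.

MMMDXCVI: M=1000, M=1000, M=1000, D=500, XC=90, V=5, I=1
1000 + 1000 + 1000 + 500 + 90 + 5 + 1 = 3596

3596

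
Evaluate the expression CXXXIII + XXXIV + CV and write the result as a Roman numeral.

CXXXIII = 133, XXXIV = 34, CV = 105
133 + 34 = 167
167 + 105 = 272

CCLXXII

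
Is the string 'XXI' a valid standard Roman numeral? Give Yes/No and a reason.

'XXI': Check the rules: uses only the symbols I, V, X, L, C, D, M; no symbol is repeated more than three times in a row; V, L and D each appear at most once; no smaller symbol precedes a larger one (values never increase from left to right). Value: X (10) + X (10) + I (1) = 21. So it is a valid standard Roman numeral.

Yes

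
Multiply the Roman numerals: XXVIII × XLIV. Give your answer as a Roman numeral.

XXVIII = 28
XLIV = 44
28 × 44 = 1232

MCCXXXII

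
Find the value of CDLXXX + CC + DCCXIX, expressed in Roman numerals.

CDLXXX = 480, CC = 200, DCCXIX = 719
480 + 200 = 680
680 + 719 = 1399

MCCCXCIX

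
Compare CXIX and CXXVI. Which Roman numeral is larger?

CXIX = 119
CXXVI = 126
126 is larger

CXXVI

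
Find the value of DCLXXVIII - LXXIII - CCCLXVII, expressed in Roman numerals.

DCLXXVIII = 678, LXXIII = 73, CCCLXVII = 367
678 - 73 = 605
605 - 367 = 238

CCXXXVIII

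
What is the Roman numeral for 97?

Convert 97 to Roman numerals:
  97 contains 1×90 (XC)
  7 contains 1×5 (V)
  2 contains 2×1 (II)

XCVII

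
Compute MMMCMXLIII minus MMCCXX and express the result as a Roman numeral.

MMMCMXLIII = 3943
MMCCXX = 2220
3943 - 2220 = 1723

MDCCXXIII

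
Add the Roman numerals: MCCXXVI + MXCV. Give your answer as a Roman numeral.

MCCXXVI = 1226
MXCV = 1095
1226 + 1095 = 2321

MMCCCXXI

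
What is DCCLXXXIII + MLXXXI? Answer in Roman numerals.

DCCLXXXIII = 783
MLXXXI = 1081
783 + 1081 = 1864

MDCCCLXIV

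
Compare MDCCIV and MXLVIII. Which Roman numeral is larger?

MDCCIV = 1704
MXLVIII = 1048
1704 is larger

MDCCIV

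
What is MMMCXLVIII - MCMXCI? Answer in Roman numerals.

MMMCXLVIII = 3148
MCMXCI = 1991
3148 - 1991 = 1157

MCLVII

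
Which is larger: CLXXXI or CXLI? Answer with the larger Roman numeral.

CLXXXI = 181
CXLI = 141
181 is larger

CLXXXI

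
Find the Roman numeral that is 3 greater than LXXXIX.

LXXXIX = 89
89 + 3 = 92

XCII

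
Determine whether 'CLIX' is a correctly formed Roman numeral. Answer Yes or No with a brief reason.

'CLIX': Check the rules: uses only the symbols I, V, X, L, C, D, M; no symbol is repeated more than three times in a row; V, L and D each appear at most once; the only place a smaller symbol precedes a larger one is the allowed subtractive pair IX, the symbol right after such a pair (if any) is smaller than the pair's first symbol, and otherwise the values never increase from left to right. Value: C (100) + L (50) + IX (9) = 159. So it is a valid standard Roman numeral.

Yes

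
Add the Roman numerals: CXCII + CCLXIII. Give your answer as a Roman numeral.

CXCII = 192
CCLXIII = 263
192 + 263 = 455

CDLV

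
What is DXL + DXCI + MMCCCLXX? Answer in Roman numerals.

DXL = 540, DXCI = 591, MMCCCLXX = 2370
540 + 591 = 1131
1131 + 2370 = 3501

MMMDI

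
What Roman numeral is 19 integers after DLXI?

DLXI = 561
561 + 19 = 580

DLXXX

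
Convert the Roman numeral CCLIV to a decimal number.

CCLIV: C=100, C=100, L=50, IV=4
100 + 100 + 50 + 4 = 254

254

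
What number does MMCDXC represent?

MMCDXC: M=1000, M=1000, CD=400, XC=90
1000 + 1000 + 400 + 90 = 2490

2490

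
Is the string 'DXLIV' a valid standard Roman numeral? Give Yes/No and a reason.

'DXLIV': Check the rules: uses only the symbols I, V, X, L, C, D, M; no symbol is repeated more than three times in a row; V, L and D each appear at most once; the only places a smaller symbol precedes a larger one are the allowed subtractive pairs XL, IV, the symbol right after such a pair (if any) is smaller than the pair's first symbol, and otherwise the values never increase from left to right. Value: D (500) + XL (40) + IV (4) = 544. So it is a valid standard Roman numeral.

Yes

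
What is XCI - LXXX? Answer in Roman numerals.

XCI = 91
LXXX = 80
91 - 80 = 11

XI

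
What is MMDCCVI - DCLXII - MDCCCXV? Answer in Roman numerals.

MMDCCVI = 2706, DCLXII = 662, MDCCCXV = 1815
2706 - 662 = 2044
2044 - 1815 = 229

CCXXIX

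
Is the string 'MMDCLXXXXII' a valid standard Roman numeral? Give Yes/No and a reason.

'MMDCLXXXXII': More than 3 consecutive X's

No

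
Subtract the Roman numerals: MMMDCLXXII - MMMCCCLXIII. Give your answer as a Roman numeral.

MMMDCLXXII = 3672
MMMCCCLXIII = 3363
3672 - 3363 = 309

CCCIX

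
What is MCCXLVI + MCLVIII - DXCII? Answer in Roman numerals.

MCCXLVI = 1246, MCLVIII = 1158, DXCII = 592
1246 + 1158 = 2404
2404 - 592 = 1812

MDCCCXII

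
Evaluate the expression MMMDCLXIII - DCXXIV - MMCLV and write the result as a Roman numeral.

MMMDCLXIII = 3663, DCXXIV = 624, MMCLV = 2155
3663 - 624 = 3039
3039 - 2155 = 884

DCCCLXXXIV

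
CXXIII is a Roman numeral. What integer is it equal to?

CXXIII: C=100, X=10, X=10, I=1, I=1, I=1
100 + 10 + 10 + 1 + 1 + 1 = 123

123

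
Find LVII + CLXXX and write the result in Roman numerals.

LVII = 57
CLXXX = 180
57 + 180 = 237

CCXXXVII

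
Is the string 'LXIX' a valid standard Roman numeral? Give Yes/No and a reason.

'LXIX': Check the rules: uses only the symbols I, V, X, L, C, D, M; no symbol is repeated more than three times in a row; V, L and D each appear at most once; the only place a smaller symbol precedes a larger one is the allowed subtractive pair IX, the symbol right after such a pair (if any) is smaller than the pair's first symbol, and otherwise the values never increase from left to right. Value: L (50) + X (10) + IX (9) = 69. So it is a valid standard Roman numeral.

Yes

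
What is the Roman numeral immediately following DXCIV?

DXCIV = 594; next is 595

DXCV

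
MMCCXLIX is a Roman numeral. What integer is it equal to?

MMCCXLIX: M=1000, M=1000, C=100, C=100, XL=40, IX=9
1000 + 1000 + 100 + 100 + 40 + 9 = 2249

2249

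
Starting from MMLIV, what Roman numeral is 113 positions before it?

MMLIV = 2054
2054 - 113 = 1941

MCMXLI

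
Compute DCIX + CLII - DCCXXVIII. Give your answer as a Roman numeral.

DCIX = 609, CLII = 152, DCCXXVIII = 728
609 + 152 = 761
761 - 728 = 33

XXXIII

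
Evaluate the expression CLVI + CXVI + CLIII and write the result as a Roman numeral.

CLVI = 156, CXVI = 116, CLIII = 153
156 + 116 = 272
272 + 153 = 425

CDXXV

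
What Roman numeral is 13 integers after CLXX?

CLXX = 170
170 + 13 = 183

CLXXXIII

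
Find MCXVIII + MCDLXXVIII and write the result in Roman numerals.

MCXVIII = 1118
MCDLXXVIII = 1478
1118 + 1478 = 2596

MMDXCVI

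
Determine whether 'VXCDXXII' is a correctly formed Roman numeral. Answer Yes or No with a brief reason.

'VXCDXXII': Invalid subtractive combination: VX

No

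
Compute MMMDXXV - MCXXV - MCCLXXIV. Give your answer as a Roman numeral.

MMMDXXV = 3525, MCXXV = 1125, MCCLXXIV = 1274
3525 - 1125 = 2400
2400 - 1274 = 1126

MCXXVI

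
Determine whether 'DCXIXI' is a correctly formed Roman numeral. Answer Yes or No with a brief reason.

'DCXIXI': I cannot come right after the subtractive pair IX: once I is subtracted in IX, the next symbol must be smaller than I

No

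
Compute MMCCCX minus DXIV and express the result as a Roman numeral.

MMCCCX = 2310
DXIV = 514
2310 - 514 = 1796

MDCCXCVI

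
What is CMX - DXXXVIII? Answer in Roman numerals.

CMX = 910
DXXXVIII = 538
910 - 538 = 372

CCCLXXII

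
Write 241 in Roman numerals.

Convert 241 to Roman numerals:
  241 contains 2×100 (CC)
  41 contains 1×40 (XL)
  1 contains 1×1 (I)

CCXLI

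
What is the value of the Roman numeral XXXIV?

XXXIV: X=10, X=10, X=10, IV=4
10 + 10 + 10 + 4 = 34

34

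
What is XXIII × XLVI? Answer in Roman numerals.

XXIII = 23
XLVI = 46
23 × 46 = 1058

MLVIII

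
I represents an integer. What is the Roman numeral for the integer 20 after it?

I = 1
1 + 20 = 21

XXI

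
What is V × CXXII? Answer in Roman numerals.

V = 5
CXXII = 122
5 × 122 = 610

DCX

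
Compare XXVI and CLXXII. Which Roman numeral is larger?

XXVI = 26
CLXXII = 172
172 is larger

CLXXII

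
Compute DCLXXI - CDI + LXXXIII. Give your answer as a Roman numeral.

DCLXXI = 671, CDI = 401, LXXXIII = 83
671 - 401 = 270
270 + 83 = 353

CCCLIII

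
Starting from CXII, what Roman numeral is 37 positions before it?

CXII = 112
112 - 37 = 75

LXXV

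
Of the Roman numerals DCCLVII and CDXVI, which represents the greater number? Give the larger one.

DCCLVII = 757
CDXVI = 416
757 is larger

DCCLVII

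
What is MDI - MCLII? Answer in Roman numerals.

MDI = 1501
MCLII = 1152
1501 - 1152 = 349

CCCXLIX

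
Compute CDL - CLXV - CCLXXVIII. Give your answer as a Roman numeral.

CDL = 450, CLXV = 165, CCLXXVIII = 278
450 - 165 = 285
285 - 278 = 7

VII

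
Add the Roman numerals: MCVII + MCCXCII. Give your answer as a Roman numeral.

MCVII = 1107
MCCXCII = 1292
1107 + 1292 = 2399

MMCCCXCIX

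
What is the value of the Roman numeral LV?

LV: L=50, V=5
50 + 5 = 55

55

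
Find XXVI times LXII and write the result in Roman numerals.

XXVI = 26
LXII = 62
26 × 62 = 1612

MDCXII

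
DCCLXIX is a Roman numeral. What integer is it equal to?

DCCLXIX: D=500, C=100, C=100, L=50, X=10, IX=9
500 + 100 + 100 + 50 + 10 + 9 = 769

769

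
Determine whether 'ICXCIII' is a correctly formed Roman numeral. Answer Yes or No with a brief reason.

'ICXCIII': Invalid subtractive combination: IC

No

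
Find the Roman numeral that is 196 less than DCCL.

DCCL = 750
750 - 196 = 554

DLIV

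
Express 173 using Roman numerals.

Convert 173 to Roman numerals:
  173 contains 1×100 (C)
  73 contains 1×50 (L)
  23 contains 2×10 (XX)
  3 contains 3×1 (III)

CLXXIII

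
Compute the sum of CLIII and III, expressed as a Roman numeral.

CLIII = 153
III = 3
153 + 3 = 156

CLVI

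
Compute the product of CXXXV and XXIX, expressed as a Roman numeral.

CXXXV = 135
XXIX = 29
135 × 29 = 3915

MMMCMXV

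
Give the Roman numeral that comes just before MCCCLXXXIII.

MCCCLXXXIII = 1383, so the previous integer is 1383 - 1 = 1382

MCCCLXXXII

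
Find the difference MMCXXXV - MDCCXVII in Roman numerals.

MMCXXXV = 2135
MDCCXVII = 1717
2135 - 1717 = 418

CDXVIII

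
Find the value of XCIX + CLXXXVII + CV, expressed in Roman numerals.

XCIX = 99, CLXXXVII = 187, CV = 105
99 + 187 = 286
286 + 105 = 391

CCCXCI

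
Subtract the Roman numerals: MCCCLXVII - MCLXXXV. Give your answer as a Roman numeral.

MCCCLXVII = 1367
MCLXXXV = 1185
1367 - 1185 = 182

CLXXXII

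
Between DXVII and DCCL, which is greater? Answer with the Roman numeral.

DXVII = 517
DCCL = 750
750 is larger

DCCL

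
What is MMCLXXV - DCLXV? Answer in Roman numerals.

MMCLXXV = 2175
DCLXV = 665
2175 - 665 = 1510

MDX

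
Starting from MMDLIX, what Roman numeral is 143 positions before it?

MMDLIX = 2559
2559 - 143 = 2416

MMCDXVI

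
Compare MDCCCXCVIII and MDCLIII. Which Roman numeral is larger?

MDCCCXCVIII = 1898
MDCLIII = 1653
1898 is larger

MDCCCXCVIII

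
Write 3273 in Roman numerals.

Convert 3273 to Roman numerals:
  3273 contains 3×1000 (MMM)
  273 contains 2×100 (CC)
  73 contains 1×50 (L)
  23 contains 2×10 (XX)
  3 contains 3×1 (III)

MMMCCLXXIII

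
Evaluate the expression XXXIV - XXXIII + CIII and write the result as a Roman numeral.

XXXIV = 34, XXXIII = 33, CIII = 103
34 - 33 = 1
1 + 103 = 104

CIV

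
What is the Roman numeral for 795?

Convert 795 to Roman numerals:
  795 contains 1×500 (D)
  295 contains 2×100 (CC)
  95 contains 1×90 (XC)
  5 contains 1×5 (V)

DCCXCV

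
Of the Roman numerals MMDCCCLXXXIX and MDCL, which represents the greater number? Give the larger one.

MMDCCCLXXXIX = 2889
MDCL = 1650
2889 is larger

MMDCCCLXXXIX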